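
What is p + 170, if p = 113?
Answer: 283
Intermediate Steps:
p + 170 = 113 + 170 = 283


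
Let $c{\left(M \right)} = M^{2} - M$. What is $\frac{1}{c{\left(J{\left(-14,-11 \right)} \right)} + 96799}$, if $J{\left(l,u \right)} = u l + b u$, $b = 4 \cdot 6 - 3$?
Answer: $\frac{1}{102805} \approx 9.7272 \cdot 10^{-6}$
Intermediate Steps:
$b = 21$ ($b = 24 - 3 = 21$)
$J{\left(l,u \right)} = 21 u + l u$ ($J{\left(l,u \right)} = u l + 21 u = l u + 21 u = 21 u + l u$)
$\frac{1}{c{\left(J{\left(-14,-11 \right)} \right)} + 96799} = \frac{1}{- 11 \left(21 - 14\right) \left(-1 - 11 \left(21 - 14\right)\right) + 96799} = \frac{1}{\left(-11\right) 7 \left(-1 - 77\right) + 96799} = \frac{1}{- 77 \left(-1 - 77\right) + 96799} = \frac{1}{\left(-77\right) \left(-78\right) + 96799} = \frac{1}{6006 + 96799} = \frac{1}{102805}$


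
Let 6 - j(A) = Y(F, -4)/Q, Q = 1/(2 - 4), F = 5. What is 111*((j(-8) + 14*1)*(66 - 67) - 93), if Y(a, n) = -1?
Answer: -12321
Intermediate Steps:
Q = -½ (Q = 1/(-2) = -½ ≈ -0.50000)
j(A) = 4 (j(A) = 6 - (-1)/(-½) = 6 - (-1)*(-2) = 6 - 1*2 = 6 - 2 = 4)
111*((j(-8) + 14*1)*(66 - 67) - 93) = 111*((4 + 14*1)*(66 - 67) - 93) = 111*((4 + 14)*(-1) - 93) = 111*(18*(-1) - 93) = 111*(-18 - 93) = 111*(-111) = -12321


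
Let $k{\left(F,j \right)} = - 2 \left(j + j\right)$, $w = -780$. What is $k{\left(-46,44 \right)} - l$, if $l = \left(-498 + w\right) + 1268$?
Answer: $-166$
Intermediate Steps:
$k{\left(F,j \right)} = - 4 j$ ($k{\left(F,j \right)} = - 2 \cdot 2 j = - 4 j$)
$l = -10$ ($l = \left(-498 - 780\right) + 1268 = -1278 + 1268 = -10$)
$k{\left(-46,44 \right)} - l = \left(-4\right) 44 - -10 = -176 + 10 = -166$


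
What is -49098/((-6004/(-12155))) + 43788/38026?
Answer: -5673282189447/57077026 ≈ -99397.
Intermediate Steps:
-49098/((-6004/(-12155))) + 43788/38026 = -49098/((-6004*(-1/12155))) + 43788*(1/38026) = -49098/6004/12155 + 21894/19013 = -49098*12155/6004 + 21894/19013 = -298393095/3002 + 21894/19013 = -5673282189447/57077026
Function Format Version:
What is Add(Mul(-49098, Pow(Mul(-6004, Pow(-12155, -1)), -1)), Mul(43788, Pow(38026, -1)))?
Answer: Rational(-5673282189447, 57077026) ≈ -99397.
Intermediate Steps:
Add(Mul(-49098, Pow(Mul(-6004, Pow(-12155, -1)), -1)), Mul(43788, Pow(38026, -1))) = Add(Mul(-49098, Pow(Mul(-6004, Rational(-1, 12155)), -1)), Mul(43788, Rational(1, 38026))) = Add(Mul(-49098, Pow(Rational(6004, 12155), -1)), Rational(21894, 19013)) = Add(Mul(-49098, Rational(12155, 6004)), Rational(21894, 19013)) = Add(Rational(-298393095, 3002), Rational(21894, 19013)) = Rational(-5673282189447, 57077026)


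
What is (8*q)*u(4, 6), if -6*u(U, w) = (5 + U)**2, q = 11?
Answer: -1188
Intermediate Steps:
u(U, w) = -(5 + U)**2/6
(8*q)*u(4, 6) = (8*11)*(-(5 + 4)**2/6) = 88*(-1/6*9**2) = 88*(-1/6*81) = 88*(-27/2) = -1188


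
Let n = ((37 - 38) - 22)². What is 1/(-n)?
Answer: -1/529 ≈ -0.0018904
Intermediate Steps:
n = 529 (n = (-1 - 22)² = (-23)² = 529)
1/(-n) = 1/(-1*529) = 1/(-529) = -1/529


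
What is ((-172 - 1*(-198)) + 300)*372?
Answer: 121272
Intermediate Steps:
((-172 - 1*(-198)) + 300)*372 = ((-172 + 198) + 300)*372 = (26 + 300)*372 = 326*372 = 121272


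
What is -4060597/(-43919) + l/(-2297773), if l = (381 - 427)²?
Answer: 9330237217877/100915892387 ≈ 92.456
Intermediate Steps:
l = 2116 (l = (-46)² = 2116)
-4060597/(-43919) + l/(-2297773) = -4060597/(-43919) + 2116/(-2297773) = -4060597*(-1/43919) + 2116*(-1/2297773) = 4060597/43919 - 2116/2297773 = 9330237217877/100915892387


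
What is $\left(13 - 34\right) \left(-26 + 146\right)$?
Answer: $-2520$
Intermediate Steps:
$\left(13 - 34\right) \left(-26 + 146\right) = \left(-21\right) 120 = -2520$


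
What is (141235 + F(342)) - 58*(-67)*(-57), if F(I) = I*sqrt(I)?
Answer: -80267 + 1026*sqrt(38) ≈ -73942.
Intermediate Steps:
F(I) = I**(3/2)
(141235 + F(342)) - 58*(-67)*(-57) = (141235 + 342**(3/2)) - 58*(-67)*(-57) = (141235 + 1026*sqrt(38)) + 3886*(-57) = (141235 + 1026*sqrt(38)) - 221502 = -80267 + 1026*sqrt(38)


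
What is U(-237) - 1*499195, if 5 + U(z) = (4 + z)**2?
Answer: -444911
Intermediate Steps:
U(z) = -5 + (4 + z)**2
U(-237) - 1*499195 = (-5 + (4 - 237)**2) - 1*499195 = (-5 + (-233)**2) - 499195 = (-5 + 54289) - 499195 = 54284 - 499195 = -444911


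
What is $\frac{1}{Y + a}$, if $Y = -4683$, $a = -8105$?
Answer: $- \frac{1}{12788} \approx -7.8198 \cdot 10^{-5}$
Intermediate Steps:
$\frac{1}{Y + a} = \frac{1}{-4683 - 8105} = \frac{1}{-12788} = - \frac{1}{12788}$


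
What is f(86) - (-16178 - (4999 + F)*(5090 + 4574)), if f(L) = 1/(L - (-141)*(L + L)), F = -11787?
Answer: -1596160368251/24338 ≈ -6.5583e+7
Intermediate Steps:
f(L) = 1/(283*L) (f(L) = 1/(L - (-141)*2*L) = 1/(L - (-282)*L) = 1/(L + 282*L) = 1/(283*L))
f(86) - (-16178 - (4999 + F)*(5090 + 4574)) = (1/283)/86 - (-16178 - (4999 - 11787)*(5090 + 4574)) = (1/283)*(1/86) - (-16178 - (-6788)*9664) = 1/24338 - (-16178 - 1*(-65599232)) = 1/24338 - (-16178 + 65599232) = 1/24338 - 1*65583054 = 1/24338 - 65583054 = -1596160368251/24338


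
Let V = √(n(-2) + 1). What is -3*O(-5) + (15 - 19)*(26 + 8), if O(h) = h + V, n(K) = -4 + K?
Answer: -121 - 3*I*√5 ≈ -121.0 - 6.7082*I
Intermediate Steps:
V = I*√5 (V = √((-4 - 2) + 1) = √(-6 + 1) = √(-5) = I*√5 ≈ 2.2361*I)
O(h) = h + I*√5
-3*O(-5) + (15 - 19)*(26 + 8) = -3*(-5 + I*√5) + (15 - 19)*(26 + 8) = (15 - 3*I*√5) - 4*34 = (15 - 3*I*√5) - 136 = -121 - 3*I*√5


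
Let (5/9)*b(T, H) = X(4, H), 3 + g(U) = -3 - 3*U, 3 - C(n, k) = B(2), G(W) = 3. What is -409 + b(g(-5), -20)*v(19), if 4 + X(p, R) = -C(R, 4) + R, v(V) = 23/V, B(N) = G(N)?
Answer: -43823/95 ≈ -461.29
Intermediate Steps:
B(N) = 3
C(n, k) = 0 (C(n, k) = 3 - 1*3 = 3 - 3 = 0)
g(U) = -6 - 3*U (g(U) = -3 + (-3 - 3*U) = -6 - 3*U)
X(p, R) = -4 + R (X(p, R) = -4 + (-1*0 + R) = -4 + (0 + R) = -4 + R)
b(T, H) = -36/5 + 9*H/5 (b(T, H) = 9*(-4 + H)/5 = -36/5 + 9*H/5)
-409 + b(g(-5), -20)*v(19) = -409 + (-36/5 + (9/5)*(-20))*(23/19) = -409 + (-36/5 - 36)*(23*(1/19)) = -409 - 216/5*23/19 = -409 - 4968/95 = -43823/95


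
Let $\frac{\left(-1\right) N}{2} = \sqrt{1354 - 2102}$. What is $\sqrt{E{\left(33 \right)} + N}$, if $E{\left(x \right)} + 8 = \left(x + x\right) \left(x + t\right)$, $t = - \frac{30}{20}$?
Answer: $\sqrt{2071 - 4 i \sqrt{187}} \approx 45.512 - 0.6009 i$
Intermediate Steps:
$t = - \frac{3}{2}$ ($t = \left(-30\right) \frac{1}{20} = - \frac{3}{2} \approx -1.5$)
$E{\left(x \right)} = -8 + 2 x \left(- \frac{3}{2} + x\right)$ ($E{\left(x \right)} = -8 + \left(x + x\right) \left(x - \frac{3}{2}\right) = -8 + 2 x \left(- \frac{3}{2} + x\right)$)
$N = - 4 i \sqrt{187}$ ($N = - 2 \sqrt{1354 - 2102} = - 2 \sqrt{-748} = - 2 \cdot 2 i \sqrt{187} = - 4 i \sqrt{187} \approx - 54.699 i$)
$\sqrt{E{\left(33 \right)} + N} = \sqrt{\left(-8 - 99 + 2 \cdot 33^{2}\right) - 4 i \sqrt{187}} = \sqrt{\left(-8 - 99 + 2 \cdot 1089\right) - 4 i \sqrt{187}} = \sqrt{\left(-8 - 99 + 2178\right) - 4 i \sqrt{187}} = \sqrt{2071 - 4 i \sqrt{187}}$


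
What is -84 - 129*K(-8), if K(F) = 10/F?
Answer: 309/4 ≈ 77.250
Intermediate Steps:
-84 - 129*K(-8) = -84 - 1290/(-8) = -84 - 1290*(-1)/8 = -84 - 129*(-5/4) = -84 + 645/4 = 309/4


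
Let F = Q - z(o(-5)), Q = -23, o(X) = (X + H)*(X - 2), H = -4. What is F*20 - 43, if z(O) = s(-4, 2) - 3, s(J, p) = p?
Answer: -483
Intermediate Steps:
o(X) = (-4 + X)*(-2 + X) (o(X) = (X - 4)*(X - 2) = (-4 + X)*(-2 + X))
z(O) = -1 (z(O) = 2 - 3 = -1)
F = -22 (F = -23 - 1*(-1) = -23 + 1 = -22)
F*20 - 43 = -22*20 - 43 = -440 - 43 = -483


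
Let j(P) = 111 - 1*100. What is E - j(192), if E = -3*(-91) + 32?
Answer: 294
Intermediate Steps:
j(P) = 11 (j(P) = 111 - 100 = 11)
E = 305 (E = 273 + 32 = 305)
E - j(192) = 305 - 1*11 = 305 - 11 = 294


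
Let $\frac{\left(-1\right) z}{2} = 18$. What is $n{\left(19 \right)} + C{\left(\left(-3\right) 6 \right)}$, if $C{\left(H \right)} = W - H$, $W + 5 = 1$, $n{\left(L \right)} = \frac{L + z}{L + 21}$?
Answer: $\frac{543}{40} \approx 13.575$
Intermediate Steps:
$z = -36$ ($z = \left(-2\right) 18 = -36$)
$n{\left(L \right)} = \frac{-36 + L}{21 + L}$ ($n{\left(L \right)} = \frac{L - 36}{L + 21} = \frac{-36 + L}{21 + L}$)
$W = -4$ ($W = -5 + 1 = -4$)
$C{\left(H \right)} = -4 - H$
$n{\left(19 \right)} + C{\left(\left(-3\right) 6 \right)} = \frac{-36 + 19}{21 + 19} - \left(4 - 18\right) = \frac{1}{40} \left(-17\right) - -14 = \frac{1}{40} \left(-17\right) + \left(-4 + 18\right) = - \frac{17}{40} + 14 = \frac{543}{40}$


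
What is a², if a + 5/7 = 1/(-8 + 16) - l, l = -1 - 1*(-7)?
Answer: 136161/3136 ≈ 43.419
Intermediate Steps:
l = 6 (l = -1 + 7 = 6)
a = -369/56 (a = -5/7 + (1/(-8 + 16) - 1*6) = -5/7 + (1/8 - 6) = -5/7 + (⅛ - 6) = -5/7 - 47/8 = -369/56 ≈ -6.5893)
a² = (-369/56)² = 136161/3136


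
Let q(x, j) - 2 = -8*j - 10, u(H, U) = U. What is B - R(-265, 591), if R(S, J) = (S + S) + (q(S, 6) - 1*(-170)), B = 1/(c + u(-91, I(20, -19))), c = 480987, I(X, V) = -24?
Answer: 200080609/480963 ≈ 416.00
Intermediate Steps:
B = 1/480963 (B = 1/(480987 - 24) = 1/480963 ≈ 2.0792e-6)
q(x, j) = -8 - 8*j (q(x, j) = 2 + (-8*j - 10) = 2 + (-10 - 8*j) = -8 - 8*j)
R(S, J) = 114 + 2*S (R(S, J) = (S + S) + ((-8 - 8*6) - 1*(-170)) = 2*S + ((-8 - 48) + 170) = 2*S + (-56 + 170) = 2*S + 114 = 114 + 2*S)
B - R(-265, 591) = 1/480963 - (114 + 2*(-265)) = 1/480963 - (114 - 530) = 1/480963 - 1*(-416) = 1/480963 + 416 = 200080609/480963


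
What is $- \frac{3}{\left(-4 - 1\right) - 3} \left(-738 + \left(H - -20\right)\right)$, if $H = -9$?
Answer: $- \frac{2181}{8} \approx -272.63$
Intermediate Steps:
$- \frac{3}{\left(-4 - 1\right) - 3} \left(-738 + \left(H - -20\right)\right) = - \frac{3}{\left(-4 - 1\right) - 3} \left(-738 - -11\right) = - \frac{3}{-5 - 3} \left(-738 + \left(-9 + 20\right)\right) = - \frac{3}{-8} \left(-738 + 11\right) = \left(-3\right) \left(- \frac{1}{8}\right) \left(-727\right) = \frac{3}{8} \left(-727\right) = - \frac{2181}{8}$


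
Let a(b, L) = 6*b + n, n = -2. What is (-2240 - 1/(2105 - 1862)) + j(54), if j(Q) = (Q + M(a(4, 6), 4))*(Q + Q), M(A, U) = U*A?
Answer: 3182327/243 ≈ 13096.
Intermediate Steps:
a(b, L) = -2 + 6*b (a(b, L) = 6*b - 2 = -2 + 6*b)
M(A, U) = A*U
j(Q) = 2*Q*(88 + Q) (j(Q) = (Q + (-2 + 6*4)*4)*(Q + Q) = (Q + (-2 + 24)*4)*(2*Q) = (Q + 22*4)*(2*Q) = (Q + 88)*(2*Q) = (88 + Q)*(2*Q) = 2*Q*(88 + Q))
(-2240 - 1/(2105 - 1862)) + j(54) = (-2240 - 1/(2105 - 1862)) + 2*54*(88 + 54) = (-2240 - 1/243) + 2*54*142 = (-2240 - 1*1/243) + 15336 = (-2240 - 1/243) + 15336 = -544321/243 + 15336 = 3182327/243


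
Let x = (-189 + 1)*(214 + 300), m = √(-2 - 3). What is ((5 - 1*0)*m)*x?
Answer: -483160*I*√5 ≈ -1.0804e+6*I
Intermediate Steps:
m = I*√5 (m = √(-5) = I*√5 ≈ 2.2361*I)
x = -96632 (x = -188*514 = -96632)
((5 - 1*0)*m)*x = ((5 - 1*0)*(I*√5))*(-96632) = ((5 + 0)*(I*√5))*(-96632) = (5*(I*√5))*(-96632) = (5*I*√5)*(-96632) = -483160*I*√5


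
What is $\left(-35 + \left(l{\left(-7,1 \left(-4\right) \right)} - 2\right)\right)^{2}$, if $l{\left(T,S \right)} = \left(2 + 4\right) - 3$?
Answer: $1156$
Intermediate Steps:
$l{\left(T,S \right)} = 3$ ($l{\left(T,S \right)} = 6 - 3 = 3$)
$\left(-35 + \left(l{\left(-7,1 \left(-4\right) \right)} - 2\right)\right)^{2} = \left(-35 + \left(3 - 2\right)\right)^{2} = \left(-35 + 1\right)^{2} = \left(-34\right)^{2} = 1156$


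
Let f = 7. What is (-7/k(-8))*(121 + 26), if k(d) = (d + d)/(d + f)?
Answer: -1029/16 ≈ -64.313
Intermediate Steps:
k(d) = 2*d/(7 + d) (k(d) = (d + d)/(d + 7) = (2*d)/(7 + d) = 2*d/(7 + d))
(-7/k(-8))*(121 + 26) = (-7/(2*(-8)/(7 - 8)))*(121 + 26) = -7/(2*(-8)/(-1))*147 = -7/(2*(-8)*(-1))*147 = -7/16*147 = -1029/16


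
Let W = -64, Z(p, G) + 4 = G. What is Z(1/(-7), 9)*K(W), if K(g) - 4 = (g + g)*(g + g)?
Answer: 81940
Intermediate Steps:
Z(p, G) = -4 + G
K(g) = 4 + 4*g² (K(g) = 4 + (g + g)*(g + g) = 4 + (2*g)*(2*g) = 4 + 4*g²)
Z(1/(-7), 9)*K(W) = (-4 + 9)*(4 + 4*(-64)²) = 5*(4 + 4*4096) = 5*(4 + 16384) = 5*16388 = 81940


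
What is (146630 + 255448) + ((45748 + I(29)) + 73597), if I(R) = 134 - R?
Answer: 521528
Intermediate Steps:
(146630 + 255448) + ((45748 + I(29)) + 73597) = (146630 + 255448) + ((45748 + (134 - 1*29)) + 73597) = 402078 + ((45748 + (134 - 29)) + 73597) = 402078 + ((45748 + 105) + 73597) = 402078 + (45853 + 73597) = 402078 + 119450 = 521528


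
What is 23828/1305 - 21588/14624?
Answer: 80072083/4771080 ≈ 16.783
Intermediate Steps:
23828/1305 - 21588/14624 = 23828*(1/1305) - 21588*1/14624 = 23828/1305 - 5397/3656 = 80072083/4771080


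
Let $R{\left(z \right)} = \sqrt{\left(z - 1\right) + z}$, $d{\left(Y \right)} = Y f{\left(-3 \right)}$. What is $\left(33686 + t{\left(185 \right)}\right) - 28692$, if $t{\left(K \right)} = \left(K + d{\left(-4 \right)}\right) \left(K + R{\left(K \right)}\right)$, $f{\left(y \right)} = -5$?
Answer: $42919 + 615 \sqrt{41} \approx 46857.0$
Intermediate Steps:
$d{\left(Y \right)} = - 5 Y$ ($d{\left(Y \right)} = Y \left(-5\right) = - 5 Y$)
$R{\left(z \right)} = \sqrt{-1 + 2 z}$ ($R{\left(z \right)} = \sqrt{\left(z - 1\right) + z} = \sqrt{\left(-1 + z\right) + z} = \sqrt{-1 + 2 z}$)
$t{\left(K \right)} = \left(20 + K\right) \left(K + \sqrt{-1 + 2 K}\right)$ ($t{\left(K \right)} = \left(K - -20\right) \left(K + \sqrt{-1 + 2 K}\right) = \left(K + 20\right) \left(K + \sqrt{-1 + 2 K}\right) = \left(20 + K\right) \left(K + \sqrt{-1 + 2 K}\right)$)
$\left(33686 + t{\left(185 \right)}\right) - 28692 = \left(33686 + \left(185^{2} + 20 \cdot 185 + 20 \sqrt{-1 + 2 \cdot 185} + 185 \sqrt{-1 + 2 \cdot 185}\right)\right) - 28692 = \left(33686 + \left(34225 + 3700 + 20 \sqrt{-1 + 370} + 185 \sqrt{-1 + 370}\right)\right) - 28692 = \left(33686 + \left(34225 + 3700 + 20 \sqrt{369} + 185 \sqrt{369}\right)\right) - 28692 = \left(33686 + \left(34225 + 3700 + 20 \cdot 3 \sqrt{41} + 185 \cdot 3 \sqrt{41}\right)\right) - 28692 = \left(33686 + \left(34225 + 3700 + 60 \sqrt{41} + 555 \sqrt{41}\right)\right) - 28692 = \left(33686 + \left(37925 + 615 \sqrt{41}\right)\right) - 28692 = \left(71611 + 615 \sqrt{41}\right) - 28692 = 42919 + 615 \sqrt{41}$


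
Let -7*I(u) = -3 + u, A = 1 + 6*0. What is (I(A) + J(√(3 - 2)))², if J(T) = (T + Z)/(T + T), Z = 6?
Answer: 2809/196 ≈ 14.332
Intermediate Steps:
A = 1 (A = 1 + 0 = 1)
I(u) = 3/7 - u/7 (I(u) = -(-3 + u)/7 = 3/7 - u/7)
J(T) = (6 + T)/(2*T) (J(T) = (T + 6)/(T + T) = (6 + T)/((2*T)) = (6 + T)*(1/(2*T)) = (6 + T)/(2*T))
(I(A) + J(√(3 - 2)))² = ((3/7 - ⅐*1) + (6 + √(3 - 2))/(2*(√(3 - 2))))² = ((3/7 - ⅐) + (6 + √1)/(2*(√1)))² = (2/7 + (½)*(6 + 1)/1)² = (2/7 + (½)*1*7)² = (2/7 + 7/2)² = (53/14)² = 2809/196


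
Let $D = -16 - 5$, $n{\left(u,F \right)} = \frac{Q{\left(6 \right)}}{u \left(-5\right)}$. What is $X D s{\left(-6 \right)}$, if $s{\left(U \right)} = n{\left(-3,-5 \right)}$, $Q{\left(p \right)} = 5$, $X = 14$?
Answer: $-98$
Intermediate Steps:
$n{\left(u,F \right)} = - \frac{1}{u}$ ($n{\left(u,F \right)} = \frac{5}{u \left(-5\right)} = \frac{5}{\left(-5\right) u} = 5 \left(- \frac{1}{5 u}\right) = - \frac{1}{u}$)
$s{\left(U \right)} = \frac{1}{3}$ ($s{\left(U \right)} = - \frac{1}{-3} = \left(-1\right) \left(- \frac{1}{3}\right) = \frac{1}{3}$)
$D = -21$
$X D s{\left(-6 \right)} = 14 \left(-21\right) \frac{1}{3} = \left(-294\right) \frac{1}{3} = -98$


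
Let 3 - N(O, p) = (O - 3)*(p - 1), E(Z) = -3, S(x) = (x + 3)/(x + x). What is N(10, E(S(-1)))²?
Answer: 961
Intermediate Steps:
S(x) = (3 + x)/(2*x) (S(x) = (3 + x)/((2*x)) = (3 + x)*(1/(2*x)) = (3 + x)/(2*x))
N(O, p) = 3 - (-1 + p)*(-3 + O) (N(O, p) = 3 - (O - 3)*(p - 1) = 3 - (-3 + O)*(-1 + p) = 3 - (-1 + p)*(-3 + O))
N(10, E(S(-1)))² = (10 + 3*(-3) - 1*10*(-3))² = (10 - 9 + 30)² = 31² = 961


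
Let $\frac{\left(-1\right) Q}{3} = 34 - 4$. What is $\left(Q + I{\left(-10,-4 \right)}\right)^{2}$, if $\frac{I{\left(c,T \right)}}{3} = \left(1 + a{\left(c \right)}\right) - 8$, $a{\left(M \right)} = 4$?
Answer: $9801$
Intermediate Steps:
$Q = -90$ ($Q = - 3 \left(34 - 4\right) = \left(-3\right) 30 = -90$)
$I{\left(c,T \right)} = -9$ ($I{\left(c,T \right)} = 3 \left(\left(1 + 4\right) - 8\right) = 3 \left(5 - 8\right) = 3 \left(-3\right) = -9$)
$\left(Q + I{\left(-10,-4 \right)}\right)^{2} = \left(-90 - 9\right)^{2} = \left(-99\right)^{2} = 9801$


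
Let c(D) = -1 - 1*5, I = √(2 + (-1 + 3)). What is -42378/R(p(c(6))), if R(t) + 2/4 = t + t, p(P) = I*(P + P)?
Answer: 84756/97 ≈ 873.77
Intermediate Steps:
I = 2 (I = √(2 + 2) = √4 = 2)
c(D) = -6 (c(D) = -1 - 5 = -6)
p(P) = 4*P (p(P) = 2*(P + P) = 2*(2*P) = 4*P)
R(t) = -½ + 2*t (R(t) = -½ + (t + t) = -½ + 2*t)
-42378/R(p(c(6))) = -42378/(-½ + 2*(4*(-6))) = -42378/(-½ + 2*(-24)) = -42378/(-½ - 48) = -42378/(-97/2) = -42378*(-2/97) = 84756/97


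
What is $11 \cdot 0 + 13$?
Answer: $13$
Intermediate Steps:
$11 \cdot 0 + 13 = 0 + 13 = 13$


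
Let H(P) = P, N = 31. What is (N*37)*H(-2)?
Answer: -2294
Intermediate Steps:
(N*37)*H(-2) = (31*37)*(-2) = 1147*(-2) = -2294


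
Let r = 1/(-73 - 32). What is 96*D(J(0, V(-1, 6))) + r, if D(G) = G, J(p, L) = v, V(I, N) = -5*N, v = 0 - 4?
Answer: -40321/105 ≈ -384.01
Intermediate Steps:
v = -4
J(p, L) = -4
r = -1/105 (r = 1/(-105) = -1/105 ≈ -0.0095238)
96*D(J(0, V(-1, 6))) + r = 96*(-4) - 1/105 = -384 - 1/105 = -40321/105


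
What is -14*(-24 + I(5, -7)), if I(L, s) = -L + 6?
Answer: 322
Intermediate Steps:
I(L, s) = 6 - L
-14*(-24 + I(5, -7)) = -14*(-24 + (6 - 1*5)) = -14*(-24 + (6 - 5)) = -14*(-24 + 1) = -14*(-23) = 322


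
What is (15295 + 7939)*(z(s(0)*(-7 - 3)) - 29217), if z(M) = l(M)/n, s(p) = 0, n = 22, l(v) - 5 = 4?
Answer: -7467001005/11 ≈ -6.7882e+8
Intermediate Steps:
l(v) = 9 (l(v) = 5 + 4 = 9)
z(M) = 9/22
(15295 + 7939)*(z(s(0)*(-7 - 3)) - 29217) = (15295 + 7939)*(9/22 - 29217) = 23234*(-642765/22) = -7467001005/11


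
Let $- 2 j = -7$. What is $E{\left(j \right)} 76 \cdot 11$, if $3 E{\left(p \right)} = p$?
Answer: $\frac{2926}{3} \approx 975.33$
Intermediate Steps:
$j = \frac{7}{2}$ ($j = \left(- \frac{1}{2}\right) \left(-7\right) = \frac{7}{2} \approx 3.5$)
$E{\left(p \right)} = \frac{p}{3}$
$E{\left(j \right)} 76 \cdot 11 = \frac{1}{3} \cdot \frac{7}{2} \cdot 76 \cdot 11 = \frac{7}{6} \cdot 76 \cdot 11 = \frac{266}{3} \cdot 11 = \frac{2926}{3}$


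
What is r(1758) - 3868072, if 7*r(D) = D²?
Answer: -23985940/7 ≈ -3.4266e+6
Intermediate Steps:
r(D) = D²/7
r(1758) - 3868072 = (⅐)*1758² - 3868072 = (⅐)*3090564 - 3868072 = 3090564/7 - 3868072 = -23985940/7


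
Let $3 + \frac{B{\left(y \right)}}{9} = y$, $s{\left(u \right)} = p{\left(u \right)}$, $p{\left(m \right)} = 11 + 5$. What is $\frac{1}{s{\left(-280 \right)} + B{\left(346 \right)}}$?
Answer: $\frac{1}{3103} \approx 0.00032227$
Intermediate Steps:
$p{\left(m \right)} = 16$
$s{\left(u \right)} = 16$
$B{\left(y \right)} = -27 + 9 y$
$\frac{1}{s{\left(-280 \right)} + B{\left(346 \right)}} = \frac{1}{16 + \left(-27 + 9 \cdot 346\right)} = \frac{1}{16 + \left(-27 + 3114\right)} = \frac{1}{16 + 3087} = \frac{1}{3103}$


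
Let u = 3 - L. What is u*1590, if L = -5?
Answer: 12720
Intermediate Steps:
u = 8 (u = 3 - 1*(-5) = 3 + 5 = 8)
u*1590 = 8*1590 = 12720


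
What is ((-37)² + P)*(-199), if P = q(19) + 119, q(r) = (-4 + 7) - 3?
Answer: -296112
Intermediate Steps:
q(r) = 0 (q(r) = 3 - 3 = 0)
P = 119 (P = 0 + 119 = 119)
((-37)² + P)*(-199) = ((-37)² + 119)*(-199) = (1369 + 119)*(-199) = 1488*(-199) = -296112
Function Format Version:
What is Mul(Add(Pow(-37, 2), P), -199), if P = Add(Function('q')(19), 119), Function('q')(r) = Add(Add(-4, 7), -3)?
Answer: -296112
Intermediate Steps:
Function('q')(r) = 0 (Function('q')(r) = Add(3, -3) = 0)
P = 119 (P = Add(0, 119) = 119)
Mul(Add(Pow(-37, 2), P), -199) = Mul(Add(Pow(-37, 2), 119), -199) = Mul(Add(1369, 119), -199) = Mul(1488, -199) = -296112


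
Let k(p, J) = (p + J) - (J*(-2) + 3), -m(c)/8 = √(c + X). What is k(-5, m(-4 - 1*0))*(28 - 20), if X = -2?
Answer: -64 - 192*I*√6 ≈ -64.0 - 470.3*I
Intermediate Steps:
m(c) = -8*√(-2 + c) (m(c) = -8*√(c - 2) = -8*√(-2 + c))
k(p, J) = -3 + p + 3*J (k(p, J) = (J + p) - (-2*J + 3) = (J + p) - (3 - 2*J) = (J + p) + (-3 + 2*J) = -3 + p + 3*J)
k(-5, m(-4 - 1*0))*(28 - 20) = (-3 - 5 + 3*(-8*√(-2 + (-4 - 1*0))))*(28 - 20) = (-3 - 5 + 3*(-8*√(-2 + (-4 + 0))))*8 = (-3 - 5 + 3*(-8*√(-2 - 4)))*8 = (-3 - 5 + 3*(-8*I*√6))*8 = (-3 - 5 - 24*I*√6)*8 = (-8 - 24*I*√6)*8 = -64 - 192*I*√6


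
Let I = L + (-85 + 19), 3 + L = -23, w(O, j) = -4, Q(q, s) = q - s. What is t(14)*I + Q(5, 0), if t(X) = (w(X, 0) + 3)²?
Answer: -87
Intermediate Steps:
L = -26 (L = -3 - 23 = -26)
t(X) = 1 (t(X) = (-4 + 3)² = (-1)² = 1)
I = -92 (I = -26 + (-85 + 19) = -26 - 66 = -92)
t(14)*I + Q(5, 0) = 1*(-92) + (5 - 1*0) = -92 + (5 + 0) = -92 + 5 = -87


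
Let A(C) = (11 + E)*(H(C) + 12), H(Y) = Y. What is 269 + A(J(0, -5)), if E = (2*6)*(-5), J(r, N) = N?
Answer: -74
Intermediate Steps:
E = -60 (E = 12*(-5) = -60)
A(C) = -588 - 49*C (A(C) = (11 - 60)*(C + 12) = -49*(12 + C) = -588 - 49*C)
269 + A(J(0, -5)) = 269 + (-588 - 49*(-5)) = 269 + (-588 + 245) = 269 - 343 = -74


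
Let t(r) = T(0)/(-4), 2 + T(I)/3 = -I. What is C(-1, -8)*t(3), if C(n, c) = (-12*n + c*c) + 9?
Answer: 255/2 ≈ 127.50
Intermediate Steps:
T(I) = -6 - 3*I (T(I) = -6 + 3*(-I) = -6 - 3*I)
t(r) = 3/2 (t(r) = (-6 - 3*0)/(-4) = (-6 + 0)*(-¼) = -6*(-¼) = 3/2)
C(n, c) = 9 + c² - 12*n (C(n, c) = (-12*n + c²) + 9 = (c² - 12*n) + 9 = 9 + c² - 12*n)
C(-1, -8)*t(3) = (9 + (-8)² - 12*(-1))*(3/2) = (9 + 64 + 12)*(3/2) = 85*(3/2) = 255/2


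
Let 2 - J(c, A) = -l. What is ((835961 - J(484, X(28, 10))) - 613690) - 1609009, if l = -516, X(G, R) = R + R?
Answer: -1386224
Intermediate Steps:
X(G, R) = 2*R
J(c, A) = -514 (J(c, A) = 2 - (-1)*(-516) = 2 - 1*516 = 2 - 516 = -514)
((835961 - J(484, X(28, 10))) - 613690) - 1609009 = ((835961 - 1*(-514)) - 613690) - 1609009 = ((835961 + 514) - 613690) - 1609009 = (836475 - 613690) - 1609009 = 222785 - 1609009 = -1386224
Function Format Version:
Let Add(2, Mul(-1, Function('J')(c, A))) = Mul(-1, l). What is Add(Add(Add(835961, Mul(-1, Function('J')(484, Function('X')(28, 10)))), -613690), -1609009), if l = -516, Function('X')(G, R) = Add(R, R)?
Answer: -1386224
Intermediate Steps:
Function('X')(G, R) = Mul(2, R)
Function('J')(c, A) = -514 (Function('J')(c, A) = Add(2, Mul(-1, Mul(-1, -516))) = Add(2, Mul(-1, 516)) = Add(2, -516) = -514)
Add(Add(Add(835961, Mul(-1, Function('J')(484, Function('X')(28, 10)))), -613690), -1609009) = Add(Add(Add(835961, Mul(-1, -514)), -613690), -1609009) = Add(Add(Add(835961, 514), -613690), -1609009) = Add(Add(836475, -613690), -1609009) = Add(222785, -1609009) = -1386224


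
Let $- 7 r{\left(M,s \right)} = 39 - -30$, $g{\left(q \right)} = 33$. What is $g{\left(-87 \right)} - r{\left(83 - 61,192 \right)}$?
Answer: $\frac{300}{7} \approx 42.857$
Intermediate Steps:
$r{\left(M,s \right)} = - \frac{69}{7}$ ($r{\left(M,s \right)} = - \frac{39 - -30}{7} = - \frac{39 + 30}{7} = \left(- \frac{1}{7}\right) 69 = - \frac{69}{7}$)
$g{\left(-87 \right)} - r{\left(83 - 61,192 \right)} = 33 - - \frac{69}{7} = 33 + \frac{69}{7} = \frac{300}{7}$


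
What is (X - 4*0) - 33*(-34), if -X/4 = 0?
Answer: 1122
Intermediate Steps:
X = 0 (X = -4*0 = 0)
(X - 4*0) - 33*(-34) = (0 - 4*0) - 33*(-34) = (0 + 0) + 1122 = 0 + 1122 = 1122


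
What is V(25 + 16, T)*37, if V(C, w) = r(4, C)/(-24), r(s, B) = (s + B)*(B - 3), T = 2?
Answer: -10545/4 ≈ -2636.3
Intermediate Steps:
r(s, B) = (-3 + B)*(B + s) (r(s, B) = (B + s)*(-3 + B) = (-3 + B)*(B + s))
V(C, w) = ½ - C/24 - C²/24 (V(C, w) = (C² - 3*C - 3*4 + C*4)/(-24) = (C² - 3*C - 12 + 4*C)*(-1/24) = (-12 + C + C²)*(-1/24) = ½ - C/24 - C²/24)
V(25 + 16, T)*37 = (½ - (25 + 16)/24 - (25 + 16)²/24)*37 = (½ - 1/24*41 - 1/24*41²)*37 = (½ - 41/24 - 1/24*1681)*37 = (½ - 41/24 - 1681/24)*37 = -285/4*37 = -10545/4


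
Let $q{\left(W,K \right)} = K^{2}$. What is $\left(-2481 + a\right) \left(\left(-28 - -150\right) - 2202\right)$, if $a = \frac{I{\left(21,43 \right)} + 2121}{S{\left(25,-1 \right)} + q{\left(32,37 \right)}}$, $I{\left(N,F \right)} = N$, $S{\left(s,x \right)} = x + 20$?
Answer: $\frac{1789572720}{347} \approx 5.1573 \cdot 10^{6}$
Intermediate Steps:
$S{\left(s,x \right)} = 20 + x$
$a = \frac{1071}{694}$ ($a = \frac{21 + 2121}{\left(20 - 1\right) + 37^{2}} = \frac{2142}{19 + 1369} = \frac{2142}{1388} = 2142 \cdot \frac{1}{1388} = \frac{1071}{694} \approx 1.5432$)
$\left(-2481 + a\right) \left(\left(-28 - -150\right) - 2202\right) = \left(-2481 + \frac{1071}{694}\right) \left(\left(-28 - -150\right) - 2202\right) = - \frac{1720743 \left(\left(-28 + 150\right) - 2202\right)}{694} = - \frac{1720743 \left(122 - 2202\right)}{694} = \left(- \frac{1720743}{694}\right) \left(-2080\right) = \frac{1789572720}{347}$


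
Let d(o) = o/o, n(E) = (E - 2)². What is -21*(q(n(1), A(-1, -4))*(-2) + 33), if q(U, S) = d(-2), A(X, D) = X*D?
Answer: -651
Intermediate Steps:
A(X, D) = D*X
n(E) = (-2 + E)²
d(o) = 1
q(U, S) = 1
-21*(q(n(1), A(-1, -4))*(-2) + 33) = -21*(1*(-2) + 33) = -21*(-2 + 33) = -21*31 = -651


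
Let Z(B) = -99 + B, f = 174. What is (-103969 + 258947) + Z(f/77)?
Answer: 11925857/77 ≈ 1.5488e+5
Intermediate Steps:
(-103969 + 258947) + Z(f/77) = (-103969 + 258947) + (-99 + 174/77) = 154978 + (-99 + 174*(1/77)) = 154978 + (-99 + 174/77) = 154978 - 7449/77 = 11925857/77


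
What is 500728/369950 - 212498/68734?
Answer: -11049149187/6357035825 ≈ -1.7381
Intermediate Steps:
500728/369950 - 212498/68734 = 500728*(1/369950) - 212498*1/68734 = 250364/184975 - 106249/34367 = -11049149187/6357035825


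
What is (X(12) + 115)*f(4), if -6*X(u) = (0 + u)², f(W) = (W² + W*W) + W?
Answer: 3276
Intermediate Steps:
f(W) = W + 2*W² (f(W) = (W² + W²) + W = 2*W² + W = W + 2*W²)
X(u) = -u²/6 (X(u) = -(0 + u)²/6 = -u²/6)
(X(12) + 115)*f(4) = (-⅙*12² + 115)*(4*(1 + 2*4)) = (-⅙*144 + 115)*(4*(1 + 8)) = (-24 + 115)*(4*9) = 91*36 = 3276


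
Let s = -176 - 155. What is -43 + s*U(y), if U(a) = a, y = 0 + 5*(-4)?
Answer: 6577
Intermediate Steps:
y = -20 (y = 0 - 20 = -20)
s = -331
-43 + s*U(y) = -43 - 331*(-20) = -43 + 6620 = 6577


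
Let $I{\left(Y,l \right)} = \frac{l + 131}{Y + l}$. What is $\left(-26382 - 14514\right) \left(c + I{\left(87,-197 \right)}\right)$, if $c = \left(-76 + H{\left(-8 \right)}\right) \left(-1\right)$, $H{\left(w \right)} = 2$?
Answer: $- \frac{15254208}{5} \approx -3.0508 \cdot 10^{6}$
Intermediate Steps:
$I{\left(Y,l \right)} = \frac{131 + l}{Y + l}$
$c = 74$ ($c = \left(-76 + 2\right) \left(-1\right) = \left(-74\right) \left(-1\right) = 74$)
$\left(-26382 - 14514\right) \left(c + I{\left(87,-197 \right)}\right) = \left(-26382 - 14514\right) \left(74 + \frac{131 - 197}{87 - 197}\right) = - 40896 \left(74 + \frac{1}{-110} \left(-66\right)\right) = - 40896 \left(74 - - \frac{3}{5}\right) = - 40896 \left(74 + \frac{3}{5}\right) = \left(-40896\right) \frac{373}{5} = - \frac{15254208}{5}$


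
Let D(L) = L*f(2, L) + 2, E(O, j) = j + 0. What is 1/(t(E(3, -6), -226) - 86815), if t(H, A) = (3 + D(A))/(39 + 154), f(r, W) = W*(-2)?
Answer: -193/16857442 ≈ -1.1449e-5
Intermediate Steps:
f(r, W) = -2*W
E(O, j) = j
D(L) = 2 - 2*L**2 (D(L) = L*(-2*L) + 2 = -2*L**2 + 2 = 2 - 2*L**2)
t(H, A) = 5/193 - 2*A**2/193 (t(H, A) = (3 + (2 - 2*A**2))/(39 + 154) = (5 - 2*A**2)/193 = (5 - 2*A**2)*(1/193) = 5/193 - 2*A**2/193)
1/(t(E(3, -6), -226) - 86815) = 1/((5/193 - 2/193*(-226)**2) - 86815) = 1/((5/193 - 2/193*51076) - 86815) = 1/((5/193 - 102152/193) - 86815) = 1/(-102147/193 - 86815) = 1/(-16857442/193) = -193/16857442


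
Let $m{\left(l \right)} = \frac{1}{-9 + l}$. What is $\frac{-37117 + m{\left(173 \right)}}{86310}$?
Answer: $- \frac{6087187}{14154840} \approx -0.43004$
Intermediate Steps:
$\frac{-37117 + m{\left(173 \right)}}{86310} = \frac{-37117 + \frac{1}{-9 + 173}}{86310} = \left(-37117 + \frac{1}{164}\right) \frac{1}{86310} = \left(- \frac{6087187}{164}\right) \frac{1}{86310} = - \frac{6087187}{14154840}$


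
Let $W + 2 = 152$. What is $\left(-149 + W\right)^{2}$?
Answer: $1$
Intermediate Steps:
$W = 150$ ($W = -2 + 152 = 150$)
$\left(-149 + W\right)^{2} = \left(-149 + 150\right)^{2} = 1^{2} = 1$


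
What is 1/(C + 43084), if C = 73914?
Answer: 1/116998 ≈ 8.5472e-6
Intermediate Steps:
1/(C + 43084) = 1/(73914 + 43084) = 1/116998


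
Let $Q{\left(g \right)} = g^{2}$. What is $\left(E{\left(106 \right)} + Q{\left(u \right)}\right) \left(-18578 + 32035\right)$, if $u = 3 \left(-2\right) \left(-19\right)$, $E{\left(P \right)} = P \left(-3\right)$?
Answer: $170607846$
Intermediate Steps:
$E{\left(P \right)} = - 3 P$
$u = 114$ ($u = \left(-6\right) \left(-19\right) = 114$)
$\left(E{\left(106 \right)} + Q{\left(u \right)}\right) \left(-18578 + 32035\right) = \left(\left(-3\right) 106 + 114^{2}\right) \left(-18578 + 32035\right) = \left(-318 + 12996\right) 13457 = 12678 \cdot 13457 = 170607846$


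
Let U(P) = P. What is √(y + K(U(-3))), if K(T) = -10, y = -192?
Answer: I*√202 ≈ 14.213*I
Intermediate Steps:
√(y + K(U(-3))) = √(-192 - 10) = √(-202) = I*√202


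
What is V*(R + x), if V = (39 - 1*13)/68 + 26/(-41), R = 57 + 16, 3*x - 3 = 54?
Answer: -16146/697 ≈ -23.165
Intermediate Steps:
x = 19 (x = 1 + (1/3)*54 = 1 + 18 = 19)
R = 73
V = -351/1394 (V = (39 - 13)*(1/68) + 26*(-1/41) = 26*(1/68) - 26/41 = 13/34 - 26/41 = -351/1394 ≈ -0.25179)
V*(R + x) = -351*(73 + 19)/1394 = -351/1394*92 = -16146/697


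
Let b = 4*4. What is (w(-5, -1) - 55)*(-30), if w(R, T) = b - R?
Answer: 1020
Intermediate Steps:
b = 16
w(R, T) = 16 - R
(w(-5, -1) - 55)*(-30) = ((16 - 1*(-5)) - 55)*(-30) = ((16 + 5) - 55)*(-30) = (21 - 55)*(-30) = -34*(-30) = 1020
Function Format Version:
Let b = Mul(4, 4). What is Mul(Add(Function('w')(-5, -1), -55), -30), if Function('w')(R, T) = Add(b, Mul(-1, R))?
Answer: 1020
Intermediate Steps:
b = 16
Function('w')(R, T) = Add(16, Mul(-1, R))
Mul(Add(Function('w')(-5, -1), -55), -30) = Mul(Add(Add(16, Mul(-1, -5)), -55), -30) = Mul(Add(Add(16, 5), -55), -30) = Mul(Add(21, -55), -30) = Mul(-34, -30) = 1020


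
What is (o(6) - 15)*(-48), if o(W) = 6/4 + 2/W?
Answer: 632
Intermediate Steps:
o(W) = 3/2 + 2/W (o(W) = 6*(¼) + 2/W = 3/2 + 2/W)
(o(6) - 15)*(-48) = ((3/2 + 2/6) - 15)*(-48) = ((3/2 + 2*(⅙)) - 15)*(-48) = ((3/2 + ⅓) - 15)*(-48) = (11/6 - 15)*(-48) = -79/6*(-48) = 632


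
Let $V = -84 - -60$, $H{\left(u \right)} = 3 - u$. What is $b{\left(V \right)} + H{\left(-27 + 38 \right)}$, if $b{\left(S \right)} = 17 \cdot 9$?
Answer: $145$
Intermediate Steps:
$V = -24$ ($V = -84 + 60 = -24$)
$b{\left(S \right)} = 153$
$b{\left(V \right)} + H{\left(-27 + 38 \right)} = 153 + \left(3 - \left(-27 + 38\right)\right) = 153 + \left(3 - 11\right) = 153 - 8 = 145$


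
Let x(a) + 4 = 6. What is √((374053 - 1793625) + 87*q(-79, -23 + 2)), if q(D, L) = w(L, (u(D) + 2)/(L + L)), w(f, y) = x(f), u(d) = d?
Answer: I*√1419398 ≈ 1191.4*I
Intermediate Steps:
x(a) = 2 (x(a) = -4 + 6 = 2)
w(f, y) = 2
q(D, L) = 2
√((374053 - 1793625) + 87*q(-79, -23 + 2)) = √((374053 - 1793625) + 87*2) = √(-1419572 + 174) = √(-1419398) = I*√1419398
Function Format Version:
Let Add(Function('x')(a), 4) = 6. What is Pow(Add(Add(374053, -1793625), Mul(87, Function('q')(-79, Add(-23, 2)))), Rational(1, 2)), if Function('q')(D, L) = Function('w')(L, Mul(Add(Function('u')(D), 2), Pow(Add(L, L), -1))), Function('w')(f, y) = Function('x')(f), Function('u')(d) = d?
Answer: Mul(I, Pow(1419398, Rational(1, 2))) ≈ Mul(1191.4, I)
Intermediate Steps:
Function('x')(a) = 2 (Function('x')(a) = Add(-4, 6) = 2)
Function('w')(f, y) = 2
Function('q')(D, L) = 2
Pow(Add(Add(374053, -1793625), Mul(87, Function('q')(-79, Add(-23, 2)))), Rational(1, 2)) = Pow(Add(Add(374053, -1793625), Mul(87, 2)), Rational(1, 2)) = Pow(Add(-1419572, 174), Rational(1, 2)) = Pow(-1419398, Rational(1, 2)) = Mul(I, Pow(1419398, Rational(1, 2)))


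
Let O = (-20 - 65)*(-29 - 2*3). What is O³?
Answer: 26330609375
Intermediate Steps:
O = 2975 (O = -85*(-29 - 6) = -85*(-35) = 2975)
O³ = 2975³ = 26330609375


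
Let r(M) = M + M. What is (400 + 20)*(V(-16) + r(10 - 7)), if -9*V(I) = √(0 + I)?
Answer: 2520 - 560*I/3 ≈ 2520.0 - 186.67*I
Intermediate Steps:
V(I) = -√I/9 (V(I) = -√(0 + I)/9 = -√I/9)
r(M) = 2*M
(400 + 20)*(V(-16) + r(10 - 7)) = (400 + 20)*(-4*I/9 + 2*(10 - 7)) = 420*(-4*I/9 + 2*3) = 420*(-4*I/9 + 6) = 420*(6 - 4*I/9) = 2520 - 560*I/3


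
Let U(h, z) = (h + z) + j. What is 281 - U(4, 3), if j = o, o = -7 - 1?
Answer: 282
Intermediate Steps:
o = -8
j = -8
U(h, z) = -8 + h + z (U(h, z) = (h + z) - 8 = -8 + h + z)
281 - U(4, 3) = 281 - (-8 + 4 + 3) = 281 - 1*(-1) = 281 + 1 = 282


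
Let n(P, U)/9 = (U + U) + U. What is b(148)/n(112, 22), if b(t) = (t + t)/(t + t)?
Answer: 1/594 ≈ 0.0016835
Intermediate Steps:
n(P, U) = 27*U (n(P, U) = 9*((U + U) + U) = 9*(2*U + U) = 9*(3*U) = 27*U)
b(t) = 1 (b(t) = (2*t)/((2*t)) = (2*t)*(1/(2*t)) = 1)
b(148)/n(112, 22) = 1/(27*22) = 1/594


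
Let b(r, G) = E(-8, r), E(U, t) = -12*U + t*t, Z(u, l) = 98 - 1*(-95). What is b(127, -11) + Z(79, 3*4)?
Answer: 16418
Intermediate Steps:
Z(u, l) = 193 (Z(u, l) = 98 + 95 = 193)
E(U, t) = t**2 - 12*U (E(U, t) = -12*U + t**2 = t**2 - 12*U)
b(r, G) = 96 + r**2 (b(r, G) = r**2 - 12*(-8) = r**2 + 96 = 96 + r**2)
b(127, -11) + Z(79, 3*4) = (96 + 127**2) + 193 = (96 + 16129) + 193 = 16225 + 193 = 16418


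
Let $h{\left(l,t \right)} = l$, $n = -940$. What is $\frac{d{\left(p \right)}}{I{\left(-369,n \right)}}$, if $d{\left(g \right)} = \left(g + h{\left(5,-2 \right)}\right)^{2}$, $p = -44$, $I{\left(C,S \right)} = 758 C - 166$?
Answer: $- \frac{1521}{279868} \approx -0.0054347$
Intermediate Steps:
$I{\left(C,S \right)} = -166 + 758 C$
$d{\left(g \right)} = \left(5 + g\right)^{2}$ ($d{\left(g \right)} = \left(g + 5\right)^{2} = \left(5 + g\right)^{2}$)
$\frac{d{\left(p \right)}}{I{\left(-369,n \right)}} = \frac{\left(5 - 44\right)^{2}}{-166 + 758 \left(-369\right)} = \frac{\left(-39\right)^{2}}{-166 - 279702} = \frac{1521}{-279868} = 1521 \left(- \frac{1}{279868}\right) = - \frac{1521}{279868}$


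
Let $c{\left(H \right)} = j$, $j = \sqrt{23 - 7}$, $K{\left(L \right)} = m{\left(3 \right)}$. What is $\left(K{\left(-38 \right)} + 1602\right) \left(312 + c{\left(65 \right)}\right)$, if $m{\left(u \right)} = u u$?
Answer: $509076$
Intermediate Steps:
$m{\left(u \right)} = u^{2}$
$K{\left(L \right)} = 9$ ($K{\left(L \right)} = 3^{2} = 9$)
$j = 4$ ($j = \sqrt{16} = 4$)
$c{\left(H \right)} = 4$
$\left(K{\left(-38 \right)} + 1602\right) \left(312 + c{\left(65 \right)}\right) = \left(9 + 1602\right) \left(312 + 4\right) = 1611 \cdot 316 = 509076$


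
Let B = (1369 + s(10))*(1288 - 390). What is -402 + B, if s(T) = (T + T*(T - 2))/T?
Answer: 1237042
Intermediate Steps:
s(T) = (T + T*(-2 + T))/T
B = 1237444 (B = (1369 + (-1 + 10))*(1288 - 390) = (1369 + 9)*898 = 1378*898 = 1237444)
-402 + B = -402 + 1237444 = 1237042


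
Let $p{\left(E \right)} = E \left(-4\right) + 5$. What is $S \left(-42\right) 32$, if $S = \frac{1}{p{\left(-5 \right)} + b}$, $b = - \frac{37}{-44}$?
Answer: $- \frac{19712}{379} \approx -52.011$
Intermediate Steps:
$p{\left(E \right)} = 5 - 4 E$ ($p{\left(E \right)} = - 4 E + 5 = 5 - 4 E$)
$b = \frac{37}{44}$ ($b = \left(-37\right) \left(- \frac{1}{44}\right) = \frac{37}{44} \approx 0.84091$)
$S = \frac{44}{1137}$ ($S = \frac{1}{\left(5 - -20\right) + \frac{37}{44}} = \frac{1}{\left(5 + 20\right) + \frac{37}{44}} = \frac{1}{25 + \frac{37}{44}} = \frac{1}{\frac{1137}{44}} = \frac{44}{1137} \approx 0.038698$)
$S \left(-42\right) 32 = \frac{44}{1137} \left(-42\right) 32 = \left(- \frac{616}{379}\right) 32 = - \frac{19712}{379}$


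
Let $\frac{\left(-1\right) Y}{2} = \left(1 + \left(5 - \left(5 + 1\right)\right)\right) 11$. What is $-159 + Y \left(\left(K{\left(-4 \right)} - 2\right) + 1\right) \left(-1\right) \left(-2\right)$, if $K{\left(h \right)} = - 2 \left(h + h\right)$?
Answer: $-159$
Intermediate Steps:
$K{\left(h \right)} = - 4 h$ ($K{\left(h \right)} = - 2 \cdot 2 h = - 4 h$)
$Y = 0$ ($Y = - 2 \left(1 + \left(5 - \left(5 + 1\right)\right)\right) 11 = - 2 \left(1 + \left(5 - 6\right)\right) 11 = - 2 \left(1 - 1\right) 11 = - 2 \cdot 0 \cdot 11 = \left(-2\right) 0 = 0$)
$-159 + Y \left(\left(K{\left(-4 \right)} - 2\right) + 1\right) \left(-1\right) \left(-2\right) = -159 + 0 \left(\left(\left(-4\right) \left(-4\right) - 2\right) + 1\right) \left(-1\right) \left(-2\right) = -159 + 0 \left(\left(16 - 2\right) + 1\right) \left(-1\right) \left(-2\right) = -159 + 0 \left(14 + 1\right) \left(-1\right) \left(-2\right) = -159 + 0 \cdot 15 \left(-1\right) \left(-2\right) = -159 + 0 \left(\left(-15\right) \left(-2\right)\right) = -159 + 0 \cdot 30 = -159 + 0 = -159$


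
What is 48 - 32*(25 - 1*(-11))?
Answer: -1104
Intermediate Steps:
48 - 32*(25 - 1*(-11)) = 48 - 32*(25 + 11) = 48 - 32*36 = 48 - 1152 = -1104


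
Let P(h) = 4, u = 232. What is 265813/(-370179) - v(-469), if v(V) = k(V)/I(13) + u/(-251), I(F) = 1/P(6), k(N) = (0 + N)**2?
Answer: -81750623628611/92914929 ≈ -8.7984e+5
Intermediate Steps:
k(N) = N**2
I(F) = 1/4
v(V) = -232/251 + 4*V**2 (v(V) = V**2/(1/4) + 232/(-251) = V**2*4 + 232*(-1/251) = 4*V**2 - 232/251 = -232/251 + 4*V**2)
265813/(-370179) - v(-469) = 265813/(-370179) - (-232/251 + 4*(-469)**2) = 265813*(-1/370179) - (-232/251 + 4*219961) = -265813/370179 - (-232/251 + 879844) = -265813/370179 - 1*220840612/251 = -265813/370179 - 220840612/251 = -81750623628611/92914929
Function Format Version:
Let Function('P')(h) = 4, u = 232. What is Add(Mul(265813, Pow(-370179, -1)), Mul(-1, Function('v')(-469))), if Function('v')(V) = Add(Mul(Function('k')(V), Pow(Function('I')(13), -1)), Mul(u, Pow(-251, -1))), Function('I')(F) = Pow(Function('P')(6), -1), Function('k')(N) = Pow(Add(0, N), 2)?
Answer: Rational(-81750623628611, 92914929) ≈ -8.7984e+5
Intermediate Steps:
Function('k')(N) = Pow(N, 2)
Function('I')(F) = Rational(1, 4) (Function('I')(F) = Pow(4, -1) = Rational(1, 4))
Function('v')(V) = Add(Rational(-232, 251), Mul(4, Pow(V, 2))) (Function('v')(V) = Add(Mul(Pow(V, 2), Pow(Rational(1, 4), -1)), Mul(232, Pow(-251, -1))) = Add(Mul(Pow(V, 2), 4), Mul(232, Rational(-1, 251))) = Add(Mul(4, Pow(V, 2)), Rational(-232, 251)) = Add(Rational(-232, 251), Mul(4, Pow(V, 2))))
Add(Mul(265813, Pow(-370179, -1)), Mul(-1, Function('v')(-469))) = Add(Mul(265813, Pow(-370179, -1)), Mul(-1, Add(Rational(-232, 251), Mul(4, Pow(-469, 2))))) = Add(Mul(265813, Rational(-1, 370179)), Mul(-1, Add(Rational(-232, 251), Mul(4, 219961)))) = Add(Rational(-265813, 370179), Mul(-1, Add(Rational(-232, 251), 879844))) = Add(Rational(-265813, 370179), Mul(-1, Rational(220840612, 251))) = Add(Rational(-265813, 370179), Rational(-220840612, 251)) = Rational(-81750623628611, 92914929)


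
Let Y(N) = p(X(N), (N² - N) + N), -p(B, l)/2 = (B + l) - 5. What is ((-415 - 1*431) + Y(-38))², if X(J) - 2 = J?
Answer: 13337104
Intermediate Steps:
X(J) = 2 + J
p(B, l) = 10 - 2*B - 2*l (p(B, l) = -2*((B + l) - 5) = -2*(-5 + B + l) = 10 - 2*B - 2*l)
Y(N) = 6 - 2*N - 2*N² (Y(N) = 10 - 2*(2 + N) - 2*((N² - N) + N) = 10 + (-4 - 2*N) - 2*N² = 6 - 2*N - 2*N²)
((-415 - 1*431) + Y(-38))² = ((-415 - 1*431) + (6 - 2*(-38) - 2*(-38)²))² = ((-415 - 431) + (6 + 76 - 2*1444))² = (-846 + (6 + 76 - 2888))² = (-846 - 2806)² = (-3652)² = 13337104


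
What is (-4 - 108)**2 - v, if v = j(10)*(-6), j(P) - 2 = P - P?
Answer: 12556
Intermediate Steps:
j(P) = 2 (j(P) = 2 + (P - P) = 2 + 0 = 2)
v = -12 (v = 2*(-6) = -12)
(-4 - 108)**2 - v = (-4 - 108)**2 - 1*(-12) = (-112)**2 + 12 = 12544 + 12 = 12556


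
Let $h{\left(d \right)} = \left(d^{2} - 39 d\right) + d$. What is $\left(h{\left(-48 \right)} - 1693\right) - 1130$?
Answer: $1305$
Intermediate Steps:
$h{\left(d \right)} = d^{2} - 38 d$
$\left(h{\left(-48 \right)} - 1693\right) - 1130 = \left(- 48 \left(-38 - 48\right) - 1693\right) - 1130 = \left(\left(-48\right) \left(-86\right) - 1693\right) - 1130 = \left(4128 - 1693\right) - 1130 = 2435 - 1130 = 1305$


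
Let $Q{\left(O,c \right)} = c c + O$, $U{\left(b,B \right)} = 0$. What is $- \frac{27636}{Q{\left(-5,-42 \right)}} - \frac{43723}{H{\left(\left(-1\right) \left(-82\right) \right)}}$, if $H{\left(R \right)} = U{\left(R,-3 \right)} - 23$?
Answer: $\frac{3316223}{1759} \approx 1885.3$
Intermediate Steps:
$Q{\left(O,c \right)} = O + c^{2}$ ($Q{\left(O,c \right)} = c^{2} + O = O + c^{2}$)
$H{\left(R \right)} = -23$ ($H{\left(R \right)} = 0 - 23 = -23$)
$- \frac{27636}{Q{\left(-5,-42 \right)}} - \frac{43723}{H{\left(\left(-1\right) \left(-82\right) \right)}} = - \frac{27636}{-5 + \left(-42\right)^{2}} - \frac{43723}{-23} = - \frac{27636}{-5 + 1764} - -1901 = - \frac{27636}{1759} + 1901 = \frac{3316223}{1759}$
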